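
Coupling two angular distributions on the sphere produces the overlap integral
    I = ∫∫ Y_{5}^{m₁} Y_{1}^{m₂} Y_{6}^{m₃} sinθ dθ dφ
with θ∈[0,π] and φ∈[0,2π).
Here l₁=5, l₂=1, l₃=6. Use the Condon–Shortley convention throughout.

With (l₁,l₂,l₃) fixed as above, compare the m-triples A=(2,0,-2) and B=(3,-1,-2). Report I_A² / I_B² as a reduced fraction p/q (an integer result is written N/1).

Shared (l₁,l₂,l₃)=(5,1,6): N and (l;000)² cancel in I_A²/I_B².
A: Δ = 0!·10!·2!/13! = 1/858; Racah Σ t=0..0: t=0:+1/30240 = 1/30240; ⇒ 3j(5 1 6; 2 0 -2)² = 16/429, sgn +1
B: Δ = 0!·10!·2!/13! = 1/858; Racah Σ t=0..0: t=0:+1/161280 = 1/161280; ⇒ 3j(5 1 6; 3 -1 -2)² = 1/143, sgn +1
I_A²/I_B² = (16/429)/(1/143) = 16/3

16/3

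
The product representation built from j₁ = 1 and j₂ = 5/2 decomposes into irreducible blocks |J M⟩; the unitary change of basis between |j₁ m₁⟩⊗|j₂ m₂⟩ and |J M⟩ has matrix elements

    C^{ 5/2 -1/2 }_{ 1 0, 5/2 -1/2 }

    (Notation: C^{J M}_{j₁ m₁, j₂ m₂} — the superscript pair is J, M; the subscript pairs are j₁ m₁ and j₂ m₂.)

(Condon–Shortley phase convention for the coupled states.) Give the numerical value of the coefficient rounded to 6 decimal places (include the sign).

+0.169031

√[6·1!1!4!/7! · 1!1!2!3!2!3!] = √(144/35)
  +(−1)^0/∏(0,1,1,2,0,2)! = 1/4  (running 1/4)
  +(−1)^1/∏(1,0,0,1,1,3)! = -1/6  (running 1/12)
⟨..|..⟩ = √(144/35)·(1/12) = +0.169031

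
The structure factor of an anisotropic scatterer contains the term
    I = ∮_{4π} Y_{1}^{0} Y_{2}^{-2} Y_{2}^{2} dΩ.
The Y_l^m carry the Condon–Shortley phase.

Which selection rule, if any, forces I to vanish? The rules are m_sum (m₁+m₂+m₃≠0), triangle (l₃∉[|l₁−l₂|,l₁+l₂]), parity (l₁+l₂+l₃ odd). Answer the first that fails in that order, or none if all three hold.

azimuthal sum: 0 − 2 + 2 = 0  ✓
1 ≤ 2 ≤ 3 (triangle on l)  ✓
L = 1 + 2 + 2 = 5 (odd)  ✗

parity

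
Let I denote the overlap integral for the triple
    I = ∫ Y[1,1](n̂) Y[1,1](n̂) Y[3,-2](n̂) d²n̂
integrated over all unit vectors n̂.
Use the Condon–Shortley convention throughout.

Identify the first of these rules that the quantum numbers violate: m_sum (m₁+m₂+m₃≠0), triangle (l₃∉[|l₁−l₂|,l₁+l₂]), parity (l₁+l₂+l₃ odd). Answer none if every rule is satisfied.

triangle

Σmᵢ = 0  ✓
l₃∈[|l₁−l₂|,l₁+l₂]=[0,2] required, l₃=3 fails  ✗
Σlᵢ = 5 ⇒ odd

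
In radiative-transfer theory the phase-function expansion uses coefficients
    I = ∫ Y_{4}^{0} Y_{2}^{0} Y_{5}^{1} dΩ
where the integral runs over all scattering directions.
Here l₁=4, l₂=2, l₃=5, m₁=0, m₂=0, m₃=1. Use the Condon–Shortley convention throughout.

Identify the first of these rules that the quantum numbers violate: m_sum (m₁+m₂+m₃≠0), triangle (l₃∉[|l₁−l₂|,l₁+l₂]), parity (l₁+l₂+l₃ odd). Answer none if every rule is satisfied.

azimuthal sum: 0 + 0 + 1 = 1  ✗
2 ≤ 5 ≤ 6 (triangle on l)
L = 4 + 2 + 5 = 11 (odd)

m_sum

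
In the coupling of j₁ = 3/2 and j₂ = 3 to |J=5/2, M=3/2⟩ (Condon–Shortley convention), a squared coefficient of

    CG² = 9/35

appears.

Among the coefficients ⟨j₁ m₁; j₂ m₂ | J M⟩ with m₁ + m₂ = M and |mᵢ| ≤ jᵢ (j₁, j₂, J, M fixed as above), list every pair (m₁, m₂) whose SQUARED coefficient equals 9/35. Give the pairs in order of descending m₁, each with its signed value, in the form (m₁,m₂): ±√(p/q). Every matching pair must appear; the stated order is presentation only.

(3/2,0): +√(9/35)

Admissible pairs with m₁+m₂ = M = 3/2: (-3/2,3), (-1/2,2), (1/2,1), (3/2,0)
  (m₁,m₂)=(3/2,0): CG² = 9/35, CG = +√(9/35)   ← matches the target
  (m₁,m₂)=(1/2,1): CG² = 7/20, CG = −√(7/20)
  (m₁,m₂)=(-1/2,2): CG² = 1/14, CG = +√(1/14)
  (m₁,m₂)=(-3/2,3): CG² = 9/28, CG = +√(9/28)
Pairs with CG² = 9/35: (3/2,0): +√(9/35)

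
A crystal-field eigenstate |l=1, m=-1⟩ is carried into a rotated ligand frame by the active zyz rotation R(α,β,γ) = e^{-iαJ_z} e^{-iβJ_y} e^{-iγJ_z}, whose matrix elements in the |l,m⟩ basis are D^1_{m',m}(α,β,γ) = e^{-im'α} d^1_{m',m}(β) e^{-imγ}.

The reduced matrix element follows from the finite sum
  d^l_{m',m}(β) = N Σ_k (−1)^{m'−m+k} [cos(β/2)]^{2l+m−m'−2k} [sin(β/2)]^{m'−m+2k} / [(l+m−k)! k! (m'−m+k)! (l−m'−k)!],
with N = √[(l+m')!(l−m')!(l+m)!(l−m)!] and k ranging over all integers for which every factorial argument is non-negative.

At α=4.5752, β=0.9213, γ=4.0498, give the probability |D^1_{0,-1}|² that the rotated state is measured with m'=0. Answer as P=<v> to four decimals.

P=0.3171

D^1_{0,-1}(4.5752,0.9213,4.0498) = e^{-i·0·4.5752}·d^1_{0,-1}(0.9213)·e^{-i·-1·4.0498}. Compute d first:
Half-angle: c=0.895764, s=0.444530. N=√(1·1·1·2)=1.414214
k∈{0} keeps every argument non-negative
  k=0: (−1)^1·1.4142/(1)·0.8958^1·0.4445^1 = -0.563132
d^1_{0,-1}(0.9213) = -0.563132
|D^1_{0,-1}|² = |d^1_{0,-1}(β)|² = (-0.563132)² = 0.317117 (the z-rotation phases have unit modulus)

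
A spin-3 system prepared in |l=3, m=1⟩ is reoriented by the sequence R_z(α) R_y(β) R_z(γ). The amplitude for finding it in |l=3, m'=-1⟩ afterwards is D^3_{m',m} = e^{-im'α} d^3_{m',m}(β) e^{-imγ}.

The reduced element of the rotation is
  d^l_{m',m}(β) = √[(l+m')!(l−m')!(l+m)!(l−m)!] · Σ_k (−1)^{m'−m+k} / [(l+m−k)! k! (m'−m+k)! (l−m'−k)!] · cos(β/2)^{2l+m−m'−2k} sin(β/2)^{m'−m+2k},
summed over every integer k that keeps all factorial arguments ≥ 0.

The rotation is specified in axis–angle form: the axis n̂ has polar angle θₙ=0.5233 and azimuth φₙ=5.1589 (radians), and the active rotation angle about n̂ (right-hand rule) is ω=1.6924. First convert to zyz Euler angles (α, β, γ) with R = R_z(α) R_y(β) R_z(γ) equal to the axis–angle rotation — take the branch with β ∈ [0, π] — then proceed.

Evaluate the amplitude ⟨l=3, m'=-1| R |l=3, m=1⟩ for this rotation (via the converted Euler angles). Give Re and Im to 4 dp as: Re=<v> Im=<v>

Axis–angle → zyz. n̂ = (sinθₙcosφₙ, sinθₙsinφₙ, cosθₙ) = (+0.215799, -0.450746, +0.866175), ω = 1.6924.
R = I cosω + sinω [n̂]ₓ + (1−cosω) n̂n̂ᵀ gives
  R = [-0.069086, -0.968848, -0.237824; +0.750709, +0.106514, -0.651990; +0.657011, -0.223580, +0.719964]
β = atan2(√(R₁₃²+R₂₃²), R₃₃) = 0.767046; α = atan2(R₂₃, R₁₃) mod 2π = 4.362621; γ = atan2(R₃₂, −R₃₁) mod 2π = 3.469599
Split into d^3_{-1,1}(β=0.7670) × two z-phases.
c=cos(0.767046/2)=0.927352, s=sin(0.767046/2)=0.374190; N=√[2·24·24·2]=48.000000
The bounds max(0,m−m')=2 and min(l+m,l−m')=4 give 3 terms
  k=2: (−1)^0·48.0000/(8)·0.9274^4·0.3742^2 = +0.621318
  k=3: (−1)^1·48.0000/(6)·0.9274^2·0.3742^4 = -0.134880
  k=4: (−1)^2·48.0000/(48)·0.9274^0·0.3742^6 = +0.002745
d^3_{-1,1}(0.7670) = +0.621318 -0.134880 +0.002745 = +0.489183
Phases: e^{-i·(-1)·4.3626}=-0.342680-0.939452i, e^{-i·(1)·3.4696}=-0.946687+0.322156i ⇒ D=+0.306748+0.381059i

Re=0.3067 Im=0.3811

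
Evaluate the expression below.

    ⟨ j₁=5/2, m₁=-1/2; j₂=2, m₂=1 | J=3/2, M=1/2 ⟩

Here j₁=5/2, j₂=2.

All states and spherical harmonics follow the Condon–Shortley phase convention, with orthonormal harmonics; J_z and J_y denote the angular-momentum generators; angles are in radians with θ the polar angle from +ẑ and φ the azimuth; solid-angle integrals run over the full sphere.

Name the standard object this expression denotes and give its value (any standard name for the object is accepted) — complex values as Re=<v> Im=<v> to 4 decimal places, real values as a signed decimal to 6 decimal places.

This is a Clebsch–Gordan (vector-coupling) coefficient.
√[4·3!2!1!/7! · 2!3!3!1!2!1!] = √(48/35)
  +(−1)^2/∏(2,1,1,1,1,0)! = 1/2  (running 1/2)
  +(−1)^3/∏(3,0,0,0,2,1)! = -1/12  (running 5/12)
⟨..|..⟩ = √(48/35)·(5/12) = +0.487950

Clebsch–Gordan coefficient, +√(5/21) ≈ +0.487950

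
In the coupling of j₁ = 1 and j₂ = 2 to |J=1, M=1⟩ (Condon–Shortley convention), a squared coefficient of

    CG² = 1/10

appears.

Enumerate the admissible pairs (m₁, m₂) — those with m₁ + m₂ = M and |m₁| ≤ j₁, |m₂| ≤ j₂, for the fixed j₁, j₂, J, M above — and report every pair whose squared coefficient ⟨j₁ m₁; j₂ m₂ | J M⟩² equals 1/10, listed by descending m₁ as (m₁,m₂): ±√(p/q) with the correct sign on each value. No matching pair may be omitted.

Admissible pairs with m₁+m₂ = M = 1: (-1,2), (0,1), (1,0)
  (m₁,m₂)=(1,0): CG² = 1/10, CG = +√(1/10)   ← matches the target
  (m₁,m₂)=(0,1): CG² = 3/10, CG = −√(3/10)
  (m₁,m₂)=(-1,2): CG² = 3/5, CG = +√(3/5)
Pairs with CG² = 1/10: (1,0): +√(1/10)

(1,0): +√(1/10)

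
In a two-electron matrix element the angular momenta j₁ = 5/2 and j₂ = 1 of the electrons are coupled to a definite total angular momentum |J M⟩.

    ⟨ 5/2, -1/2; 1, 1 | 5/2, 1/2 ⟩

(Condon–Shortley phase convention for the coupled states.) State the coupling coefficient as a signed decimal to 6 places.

-0.717137

√[6·1!4!1!/7! · 2!3!2!0!3!2!] = √(288/35)
  +(−1)^1/∏(1,0,2,1,2,0)! = -1/4  (running -1/4)
⟨..|..⟩ = √(288/35)·(-1/4) = -0.717137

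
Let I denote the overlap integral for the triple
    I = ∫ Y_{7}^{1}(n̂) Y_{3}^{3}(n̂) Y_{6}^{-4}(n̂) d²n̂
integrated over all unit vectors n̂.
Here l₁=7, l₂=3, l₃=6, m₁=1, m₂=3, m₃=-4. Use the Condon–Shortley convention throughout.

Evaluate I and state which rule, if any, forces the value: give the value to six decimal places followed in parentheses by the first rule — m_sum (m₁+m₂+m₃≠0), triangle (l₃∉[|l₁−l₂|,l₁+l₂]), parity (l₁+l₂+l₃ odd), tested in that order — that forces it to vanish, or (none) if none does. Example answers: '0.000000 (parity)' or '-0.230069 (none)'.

0.086279 (none)

Rules hold: Σm=0, L=16 even, 4≤6≤10.
N = 15·7·13 = 1365
Δ = 4!·10!·2!/17! = 1/2042040
Racah Σ t=1..3: t=1:−1/207360 t=2:+1/57600 t=3:−1/207360 = 1/129600
⇒ 3j(7 3 6; 0 0 0)² = 168/12155, sgn +1
Racah Σ t=4..4: t=4:+1/3870720 = 1/3870720
⇒ 3j(7 3 6; 1 3 -4)² = 675/136136, sgn +1
4πI² = N·(3j₀)²·(3jₘ)² = 42525/454597
I = +1·√(0.0935444/4π) = 0.08627877
No selection rule forces the value: the integral is nonzero (none).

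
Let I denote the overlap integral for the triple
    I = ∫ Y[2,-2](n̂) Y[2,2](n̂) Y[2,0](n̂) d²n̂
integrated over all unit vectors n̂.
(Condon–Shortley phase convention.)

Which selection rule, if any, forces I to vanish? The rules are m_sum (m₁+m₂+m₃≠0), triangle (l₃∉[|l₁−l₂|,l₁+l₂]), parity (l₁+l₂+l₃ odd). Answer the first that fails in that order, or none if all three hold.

none

m₁+m₂+m₃ = -2 + 2 + 0 = 0  ✓
triangle: |2−2|=0 ≤ l₃=2 ≤ 2+2=4  ✓
parity: l₁+l₂+l₃ = 6 is even  ✓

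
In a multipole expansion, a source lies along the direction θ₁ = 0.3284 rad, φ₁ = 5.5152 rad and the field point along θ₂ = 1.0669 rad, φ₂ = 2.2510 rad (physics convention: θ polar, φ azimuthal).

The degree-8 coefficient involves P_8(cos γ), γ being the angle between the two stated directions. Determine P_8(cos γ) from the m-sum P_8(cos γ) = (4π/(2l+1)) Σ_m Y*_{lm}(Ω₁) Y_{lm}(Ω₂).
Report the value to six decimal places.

Addition theorem: P_8(cos γ) = (4π/17) Σ_m Y*_{lm}(Ω₁) Y_{lm}(Ω₂), m = −8…8:
  [-8]  conj(Y_{8,-8})(Ω₁) = 0.00006 + 0.00001j ; Y_{8,-8}(Ω₂) = 0.11877 + 0.13292j ; Δ = 0.00001 + 0.00001j
  [-7]  conj(Y_{8,-7})(Ω₁) = 0.00044 + 0.00056j ; Y_{8,-7}(Ω₂) = -0.39267 + 0.01927j ; Δ = -0.00018 - 0.00021j
  [-6]  conj(Y_{8,-6})(Ω₁) = -0.00055 + 0.00524j ; Y_{8,-6}(Ω₂) = 0.25013 - 0.34222j ; Δ = 0.00166 + 0.00150j
  [-5]  conj(Y_{8,-5})(Ω₁) = -0.02148 + 0.01803j ; Y_{8,-5}(Ω₂) = 0.02578 + 0.09714j ; Δ = -0.00231 - 0.00162j
  [-4]  conj(Y_{8,-4})(Ω₁) = -0.10913 - 0.00761j ; Y_{8,-4}(Ω₂) = 0.27758 + 0.12422j ; Δ = -0.02935 - 0.01567j
  [-3]  conj(Y_{8,-3})(Ω₁) = -0.20444 - 0.22700j ; Y_{8,-3}(Ω₂) = -0.23784 + 0.12076j ; Δ = 0.07603 + 0.02930j
  [-2]  conj(Y_{8,-2})(Ω₁) = 0.01942 - 0.55750j ; Y_{8,-2}(Ω₂) = -0.03787 + 0.17734j ; Δ = 0.09813 + 0.02456j
  [-1]  conj(Y_{8,-1})(Ω₁) = 0.34964 - 0.33767j ; Y_{8,-1}(Ω₂) = -0.19297 - 0.23852j ; Δ = -0.14801 - 0.01824j
  [+0]  conj(Y_{8,0})(Ω₁) = -0.21380 + 0.00000j ; Y_{8,0}(Ω₂) = -0.13893 + 0.00000j ; Δ = 0.02970 + 0.00000j
  [+1]  conj(Y_{8,1})(Ω₁) = -0.34964 - 0.33767j ; Y_{8,1}(Ω₂) = 0.19297 - 0.23852j ; Δ = -0.14801 + 0.01824j
  [+2]  conj(Y_{8,2})(Ω₁) = 0.01942 + 0.55750j ; Y_{8,2}(Ω₂) = -0.03787 - 0.17734j ; Δ = 0.09813 - 0.02456j
  [+3]  conj(Y_{8,3})(Ω₁) = 0.20444 - 0.22700j ; Y_{8,3}(Ω₂) = 0.23784 + 0.12076j ; Δ = 0.07603 - 0.02930j
  [+4]  conj(Y_{8,4})(Ω₁) = -0.10913 + 0.00761j ; Y_{8,4}(Ω₂) = 0.27758 - 0.12422j ; Δ = -0.02935 + 0.01567j
  [+5]  conj(Y_{8,5})(Ω₁) = 0.02148 + 0.01803j ; Y_{8,5}(Ω₂) = -0.02578 + 0.09714j ; Δ = -0.00231 + 0.00162j
  [+6]  conj(Y_{8,6})(Ω₁) = -0.00055 - 0.00524j ; Y_{8,6}(Ω₂) = 0.25013 + 0.34222j ; Δ = 0.00166 - 0.00150j
  [+7]  conj(Y_{8,7})(Ω₁) = -0.00044 + 0.00056j ; Y_{8,7}(Ω₂) = 0.39267 + 0.01927j ; Δ = -0.00018 + 0.00021j
  [+8]  conj(Y_{8,8})(Ω₁) = 0.00006 - 0.00001j ; Y_{8,8}(Ω₂) = 0.11877 - 0.13292j ; Δ = 0.00001 - 0.00001j
Σ over m = 0.02167 - 0.00000j; ×(4π/17) → 0.01602 - 0.00000j. Real part: 0.016018

0.016018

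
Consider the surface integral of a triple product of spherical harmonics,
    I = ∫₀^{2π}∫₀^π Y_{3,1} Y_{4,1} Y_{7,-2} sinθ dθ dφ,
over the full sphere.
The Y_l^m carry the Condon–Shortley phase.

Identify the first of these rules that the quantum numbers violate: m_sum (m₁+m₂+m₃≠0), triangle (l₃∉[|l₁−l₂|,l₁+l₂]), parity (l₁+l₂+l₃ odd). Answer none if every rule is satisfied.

none

Σmᵢ = 0  ✓
l₃∈[|l₁−l₂|,l₁+l₂]=[1,7], have l₃=7  ✓
Σlᵢ = 14 ⇒ even  ✓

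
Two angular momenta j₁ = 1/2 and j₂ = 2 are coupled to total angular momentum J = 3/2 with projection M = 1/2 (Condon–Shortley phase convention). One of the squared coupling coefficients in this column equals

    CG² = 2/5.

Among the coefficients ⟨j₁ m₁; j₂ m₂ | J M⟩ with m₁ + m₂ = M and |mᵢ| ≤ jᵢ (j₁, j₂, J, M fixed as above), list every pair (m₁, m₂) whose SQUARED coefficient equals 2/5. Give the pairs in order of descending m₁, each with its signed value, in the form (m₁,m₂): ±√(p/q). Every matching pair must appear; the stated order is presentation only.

Admissible pairs with m₁+m₂ = M = 1/2: (-1/2,1), (1/2,0)
  (m₁,m₂)=(1/2,0): CG² = 2/5, CG = +√(2/5)   ← matches the target
  (m₁,m₂)=(-1/2,1): CG² = 3/5, CG = −√(3/5)
Pairs with CG² = 2/5: (1/2,0): +√(2/5)

(1/2,0): +√(2/5)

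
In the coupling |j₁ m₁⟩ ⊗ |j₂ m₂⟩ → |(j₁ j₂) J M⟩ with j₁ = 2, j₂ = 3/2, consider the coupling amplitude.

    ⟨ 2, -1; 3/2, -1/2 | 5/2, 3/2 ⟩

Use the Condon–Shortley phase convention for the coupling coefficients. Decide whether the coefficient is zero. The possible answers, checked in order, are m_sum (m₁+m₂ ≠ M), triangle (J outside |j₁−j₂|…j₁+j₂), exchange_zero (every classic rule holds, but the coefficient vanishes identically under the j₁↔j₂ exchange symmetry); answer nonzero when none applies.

m_sum

m-sum: m₁+m₂ = -1+(-1/2) = -3/2, M = 3/2  ✗ ⇒ coefficient is 0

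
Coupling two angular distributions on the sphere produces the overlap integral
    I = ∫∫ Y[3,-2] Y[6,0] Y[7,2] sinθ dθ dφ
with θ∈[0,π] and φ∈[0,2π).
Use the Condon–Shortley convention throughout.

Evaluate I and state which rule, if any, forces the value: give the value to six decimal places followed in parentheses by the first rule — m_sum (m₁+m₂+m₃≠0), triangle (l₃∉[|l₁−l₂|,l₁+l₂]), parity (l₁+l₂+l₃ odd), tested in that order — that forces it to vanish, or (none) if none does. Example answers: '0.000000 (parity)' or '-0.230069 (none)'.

Checks pass: Σm=0; 16 even; l₃=7∈[3,9].
(2·3+1)(2·6+1)(2·7+1) = 1365
Δ: 2! 4! 10! / 17! → 1/2042040
sum: t=0:+1/207360 t=1:−1/57600 t=2:+1/207360 = -1/129600
3j²(3 6 7; 0 0 0) = Δ·Π!·Σ² = 168/12155  (sign +1)
sum: t=1:−1/345600 t=2:+1/207360 = 1/518400
3j²(3 6 7; -2 0 2) = Δ·Π!·Σ² = 12/2431  (sign -1)
combine: 4πI² = 1365·168/12155·12/2431 = 42336/454597
take √, sign -1: I = -0.08608683
No selection rule forces the value: the integral is nonzero (none).

-0.086087 (none)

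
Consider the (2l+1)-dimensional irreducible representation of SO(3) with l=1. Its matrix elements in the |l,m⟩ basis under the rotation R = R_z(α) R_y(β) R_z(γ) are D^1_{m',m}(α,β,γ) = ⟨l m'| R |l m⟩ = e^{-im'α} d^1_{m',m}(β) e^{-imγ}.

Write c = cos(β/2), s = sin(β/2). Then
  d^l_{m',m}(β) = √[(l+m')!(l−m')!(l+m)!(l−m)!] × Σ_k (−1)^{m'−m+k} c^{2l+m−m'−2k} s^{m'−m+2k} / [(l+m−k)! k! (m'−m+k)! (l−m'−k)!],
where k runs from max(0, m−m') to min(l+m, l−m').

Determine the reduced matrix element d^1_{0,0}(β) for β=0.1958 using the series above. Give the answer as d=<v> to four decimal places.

d^1_{0,0}(β=0.1958) via the finite sum:
Half-angle: c=0.995212, s=0.097744. N=√(1·1·1·1)=1.000000
k: max(0,(0)−(0))=0 … min(1+(0),1−(0))=1
  k=0: (−1)^0·1.0000/(1)·0.9952^2·0.0977^0 = +0.990446
  k=1: (−1)^1·1.0000/(1)·0.9952^0·0.0977^2 = -0.009554
d^1_{0,0}(0.1958) = +0.990446 -0.009554 = +0.980892

d=0.9809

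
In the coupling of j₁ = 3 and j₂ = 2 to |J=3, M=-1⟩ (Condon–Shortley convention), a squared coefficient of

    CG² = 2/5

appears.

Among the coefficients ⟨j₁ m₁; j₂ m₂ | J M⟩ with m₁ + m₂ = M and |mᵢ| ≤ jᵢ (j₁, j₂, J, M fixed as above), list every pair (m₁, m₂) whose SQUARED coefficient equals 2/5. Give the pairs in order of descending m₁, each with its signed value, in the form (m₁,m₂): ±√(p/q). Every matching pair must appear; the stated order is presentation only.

Admissible pairs with m₁+m₂ = M = -1: (-3,2), (-2,1), (-1,0), (0,-1), (1,-2)
  (m₁,m₂)=(1,-2): CG² = 2/5, CG = +√(2/5)   ← matches the target
  (m₁,m₂)=(0,-1): CG² = 1/30, CG = −√(1/30)
  (m₁,m₂)=(-1,0): CG² = 3/20, CG = −√(3/20)
  (m₁,m₂)=(-2,1): CG² = 1/4, CG = +√(1/4)
  (m₁,m₂)=(-3,2): CG² = 1/6, CG = +√(1/6)
Pairs with CG² = 2/5: (1,-2): +√(2/5)

(1,-2): +√(2/5)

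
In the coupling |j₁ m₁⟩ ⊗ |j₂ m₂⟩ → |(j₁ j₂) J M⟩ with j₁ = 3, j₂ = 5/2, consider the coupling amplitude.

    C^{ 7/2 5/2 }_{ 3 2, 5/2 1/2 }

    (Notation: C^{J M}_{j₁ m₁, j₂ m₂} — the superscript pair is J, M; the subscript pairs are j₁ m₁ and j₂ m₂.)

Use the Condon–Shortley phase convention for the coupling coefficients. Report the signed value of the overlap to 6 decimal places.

√[8·2!4!3!/10! · 5!1!3!2!6!1!] = √(4608/7)
  +(−1)^0/∏(0,2,1,3,3,0)! = 1/72  (running 1/72)
  +(−1)^1/∏(1,1,0,2,4,1)! = -1/48  (running -1/144)
⟨..|..⟩ = √(4608/7)·(-1/144) = -0.178174

−√(2/63) = -0.178174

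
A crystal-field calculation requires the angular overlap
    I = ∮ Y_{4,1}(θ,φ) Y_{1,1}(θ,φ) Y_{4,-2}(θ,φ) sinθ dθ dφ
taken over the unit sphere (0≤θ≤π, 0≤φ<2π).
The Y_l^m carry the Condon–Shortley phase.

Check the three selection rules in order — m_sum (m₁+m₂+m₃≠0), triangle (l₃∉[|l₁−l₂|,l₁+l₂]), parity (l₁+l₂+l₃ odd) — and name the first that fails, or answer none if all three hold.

parity

m₁+m₂+m₃ = 1 + 1 − 2 = 0  ✓
triangle: |4−1|=3 ≤ l₃=4 ≤ 4+1=5  ✓
parity: l₁+l₂+l₃ = 9 is odd  ✗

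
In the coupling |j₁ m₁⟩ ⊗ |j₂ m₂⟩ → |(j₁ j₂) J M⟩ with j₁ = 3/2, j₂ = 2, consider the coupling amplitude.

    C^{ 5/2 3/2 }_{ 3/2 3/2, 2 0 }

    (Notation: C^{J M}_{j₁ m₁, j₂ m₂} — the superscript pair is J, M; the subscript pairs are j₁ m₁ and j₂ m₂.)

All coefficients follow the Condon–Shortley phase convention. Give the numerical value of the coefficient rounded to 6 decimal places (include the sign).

j₁+j₂−J=1  J+j₁−j₂=2  J−j₁+j₂=3  j₁+j₂+J+1=7
(j₁±m₁, j₂±m₂, J±M) = (3,0,2,2,4,1)
P² = 288/35
sum k=0..0:
  [0] +1/4 = 1/4
S = 1/4
C² = P²·S² = 18/35 ; C = +0.717137

+√(18/35) = +0.717137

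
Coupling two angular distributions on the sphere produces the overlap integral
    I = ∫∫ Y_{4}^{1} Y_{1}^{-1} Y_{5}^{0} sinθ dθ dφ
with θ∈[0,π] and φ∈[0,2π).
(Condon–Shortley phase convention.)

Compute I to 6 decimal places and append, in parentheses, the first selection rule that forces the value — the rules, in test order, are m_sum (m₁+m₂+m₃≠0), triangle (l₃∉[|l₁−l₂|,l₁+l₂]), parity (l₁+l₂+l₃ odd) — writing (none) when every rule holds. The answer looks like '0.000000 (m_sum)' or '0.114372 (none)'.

0.155288 (none)

Checks pass: Σm=0; 10 even; l₃=5∈[3,5].
(2·4+1)(2·1+1)(2·5+1) = 297
Δ: 0! 8! 2! / 11! → 1/495
sum: t=0:+1/576 = 1/576
3j²(4 1 5; 0 0 0) = Δ·Π!·Σ² = 5/99  (sign -1)
sum: t=0:+1/1440 = 1/1440
3j²(4 1 5; 1 -1 0) = Δ·Π!·Σ² = 2/99  (sign -1)
combine: 4πI² = 297·5/99·2/99 = 10/33
take √, sign +1: I = 0.15528807
No selection rule forces the value: the integral is nonzero (none).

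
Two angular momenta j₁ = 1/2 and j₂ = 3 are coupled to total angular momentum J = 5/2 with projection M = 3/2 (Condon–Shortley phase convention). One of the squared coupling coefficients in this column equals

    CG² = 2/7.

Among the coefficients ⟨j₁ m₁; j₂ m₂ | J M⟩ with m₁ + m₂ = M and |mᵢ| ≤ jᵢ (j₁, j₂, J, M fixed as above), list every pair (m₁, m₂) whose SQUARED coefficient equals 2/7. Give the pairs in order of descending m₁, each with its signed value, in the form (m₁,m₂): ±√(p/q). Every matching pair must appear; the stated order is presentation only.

(1/2,1): +√(2/7)

Admissible pairs with m₁+m₂ = M = 3/2: (-1/2,2), (1/2,1)
  (m₁,m₂)=(1/2,1): CG² = 2/7, CG = +√(2/7)   ← matches the target
  (m₁,m₂)=(-1/2,2): CG² = 5/7, CG = −√(5/7)
Pairs with CG² = 2/7: (1/2,1): +√(2/7)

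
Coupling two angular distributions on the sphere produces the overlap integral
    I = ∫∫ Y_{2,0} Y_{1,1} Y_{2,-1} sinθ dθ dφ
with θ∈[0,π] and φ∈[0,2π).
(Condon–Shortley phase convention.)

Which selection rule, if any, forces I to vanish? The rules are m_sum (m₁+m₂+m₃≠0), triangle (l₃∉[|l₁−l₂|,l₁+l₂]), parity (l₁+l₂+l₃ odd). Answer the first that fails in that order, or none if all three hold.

Σmᵢ = 0  ✓
l₃∈[|l₁−l₂|,l₁+l₂]=[1,3], have l₃=2  ✓
Σlᵢ = 5 ⇒ odd  ✗

parity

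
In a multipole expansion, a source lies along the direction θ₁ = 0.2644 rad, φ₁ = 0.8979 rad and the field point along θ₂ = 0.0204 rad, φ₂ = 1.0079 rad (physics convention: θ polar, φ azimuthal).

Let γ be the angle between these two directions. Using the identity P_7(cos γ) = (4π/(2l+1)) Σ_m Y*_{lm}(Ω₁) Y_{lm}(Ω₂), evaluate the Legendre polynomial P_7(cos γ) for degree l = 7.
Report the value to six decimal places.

Addition theorem: P_7(cos γ) = (4π/15) Σ_m Y*_{lm}(Ω₁) Y_{lm}(Ω₂), m = −7…7:
  [-7]  conj(Y_{7,-7})(Ω₁) = (0.000042, 0.000000) ; Y_{7,-7}(Ω₂) = (0.000000, -0.000000) ; Δ = (0.000000, -0.000000)
  [-6]  conj(Y_{7,-6})(Ω₁) = (0.000359, -0.000449) ; Y_{7,-6}(Ω₂) = (0.000000, 0.000000) ; Δ = (0.000000, -0.000000)
  [-5]  conj(Y_{7,-5})(Ω₁) = (-0.001099, -0.004847) ; Y_{7,-5}(Ω₂) = (0.000000, 0.000000) ; Δ = (0.000000, -0.000000)
  [-4]  conj(Y_{7,-4})(Ω₁) = (-0.027107, -0.013095) ; Y_{7,-4}(Ω₂) = (-0.000001, 0.000001) ; Δ = (0.000000, -0.000000)
  [-3]  conj(Y_{7,-3})(Ω₁) = (-0.116825, 0.056130) ; Y_{7,-3}(Ω₂) = (-0.000075, -0.000009) ; Δ = (0.000009, -0.000003)
  [-2]  conj(Y_{7,-2})(Ω₁) = (-0.084330, 0.368446) ; Y_{7,-2}(Ω₂) = (-0.001343, -0.002816) ; Δ = (0.001151, -0.000257)
  [-1]  conj(Y_{7,-1})(Ω₁) = (0.395899, 0.496750) ; Y_{7,-1}(Ω₂) = (0.044374, -0.070325) ; Δ = (0.052501, -0.005799)
  [+0]  conj(Y_{7,0})(Ω₁) = (0.255893, -0.000000) ; Y_{7,0}(Ω₂) = (1.086192, 0.000000) ; Δ = (0.277949, 0.000000)
  [+1]  conj(Y_{7,1})(Ω₁) = (-0.395899, 0.496750) ; Y_{7,1}(Ω₂) = (-0.044374, -0.070325) ; Δ = (0.052501, 0.005799)
  [+2]  conj(Y_{7,2})(Ω₁) = (-0.084330, -0.368446) ; Y_{7,2}(Ω₂) = (-0.001343, 0.002816) ; Δ = (0.001151, 0.000257)
  [+3]  conj(Y_{7,3})(Ω₁) = (0.116825, 0.056130) ; Y_{7,3}(Ω₂) = (0.000075, -0.000009) ; Δ = (0.000009, 0.000003)
  [+4]  conj(Y_{7,4})(Ω₁) = (-0.027107, 0.013095) ; Y_{7,4}(Ω₂) = (-0.000001, -0.000001) ; Δ = (0.000000, 0.000000)
  [+5]  conj(Y_{7,5})(Ω₁) = (0.001099, -0.004847) ; Y_{7,5}(Ω₂) = (-0.000000, 0.000000) ; Δ = (0.000000, 0.000000)
  [+6]  conj(Y_{7,6})(Ω₁) = (0.000359, 0.000449) ; Y_{7,6}(Ω₂) = (0.000000, -0.000000) ; Δ = (0.000000, 0.000000)
  [+7]  conj(Y_{7,7})(Ω₁) = (-0.000042, 0.000000) ; Y_{7,7}(Ω₂) = (-0.000000, -0.000000) ; Δ = (0.000000, 0.000000)
Accumulated sum (0.385272, 0.000000); after 4π/(2l+1) scaling, (0.322765, 0.000000) ⇒ P_7 = 0.322765

0.322765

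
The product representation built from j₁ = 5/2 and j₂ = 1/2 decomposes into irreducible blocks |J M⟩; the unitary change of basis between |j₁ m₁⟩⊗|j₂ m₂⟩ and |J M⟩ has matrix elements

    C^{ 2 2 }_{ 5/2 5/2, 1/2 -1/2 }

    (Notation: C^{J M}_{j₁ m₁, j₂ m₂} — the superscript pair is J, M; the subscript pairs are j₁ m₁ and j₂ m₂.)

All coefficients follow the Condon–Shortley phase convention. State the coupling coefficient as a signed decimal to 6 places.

√[5·1!4!0!/6! · 5!0!0!1!4!0!] = √(480)
  +(−1)^0/∏(0,1,0,0,4,0)! = 1/24  (running 1/24)
⟨..|..⟩ = √(480)·(1/24) = +0.912871

+√(5/6) = +0.912871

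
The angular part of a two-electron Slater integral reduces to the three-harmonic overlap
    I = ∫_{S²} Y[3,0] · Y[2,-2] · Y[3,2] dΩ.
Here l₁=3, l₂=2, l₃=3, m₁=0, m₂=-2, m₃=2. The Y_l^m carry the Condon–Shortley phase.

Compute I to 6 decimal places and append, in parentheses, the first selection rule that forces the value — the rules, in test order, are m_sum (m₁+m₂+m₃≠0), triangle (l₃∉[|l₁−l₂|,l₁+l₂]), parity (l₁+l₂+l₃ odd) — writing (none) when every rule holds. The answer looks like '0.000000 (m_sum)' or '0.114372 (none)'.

m-sum 0 ✓  L=8 even ✓  1≤3≤5 ✓
Π(2lᵢ+1) = 7×5×7 = 245
triangle coeff Δ(3,2,3) = 1/3780
Σ_t [0,2]: t=0:+1/24 t=1:−1/4 t=2:+1/24 = -1/6
(3j)²=4/105 [(3 2 3; 0 0 0)], sign=+1
Σ_t [0,0]: t=0:+1/24 = 1/24
(3j)²=1/21 [(3 2 3; 0 -2 2)], sign=-1
⇒ 4πI² = 4/9
I = (-1)√(4/9/(4π)) = -0.18806319
No selection rule forces the value: the integral is nonzero (none).

-0.188063 (none)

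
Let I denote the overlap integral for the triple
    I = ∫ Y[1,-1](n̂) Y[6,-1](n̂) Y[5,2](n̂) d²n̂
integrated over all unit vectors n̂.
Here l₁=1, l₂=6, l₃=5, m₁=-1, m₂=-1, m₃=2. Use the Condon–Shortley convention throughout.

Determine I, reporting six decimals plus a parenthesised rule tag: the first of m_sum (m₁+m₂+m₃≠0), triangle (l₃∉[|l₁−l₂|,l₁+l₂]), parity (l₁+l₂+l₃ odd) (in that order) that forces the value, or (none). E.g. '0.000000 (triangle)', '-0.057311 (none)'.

-0.129207 (none)

Rules hold: Σm=0, L=12 even, 5≤5≤7.
N = 3·13·11 = 429
Δ = 2!·0!·10!/13! = 1/858
Racah Σ t=1..1: t=1:−1/14400 = -1/14400
⇒ 3j(1 6 5; 0 0 0)² = 6/143, sgn +1
Racah Σ t=2..2: t=2:+1/60480 = 1/60480
⇒ 3j(1 6 5; -1 -1 2)² = 5/429, sgn -1
4πI² = N·(3j₀)²·(3jₘ)² = 30/143
I = -1·√(0.20979/4π) = -0.12920749
No selection rule forces the value: the integral is nonzero (none).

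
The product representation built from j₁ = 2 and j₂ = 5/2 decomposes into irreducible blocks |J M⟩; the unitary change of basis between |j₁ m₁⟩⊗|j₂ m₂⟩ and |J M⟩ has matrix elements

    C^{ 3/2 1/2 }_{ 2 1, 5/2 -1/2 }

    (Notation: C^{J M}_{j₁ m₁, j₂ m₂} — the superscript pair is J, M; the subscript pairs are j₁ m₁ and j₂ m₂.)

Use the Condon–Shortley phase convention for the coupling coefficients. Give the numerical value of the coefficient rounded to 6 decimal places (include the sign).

−√(5/21) ≈ -0.487950

j₁+j₂−J=3  J+j₁−j₂=1  J−j₁+j₂=2  j₁+j₂+J+1=7
(j₁±m₁, j₂±m₂, J±M) = (3,1,2,3,2,1)
P² = 48/35
sum k=0..1:
  [0] +1/12 = 1/12
  [1] −1/2 = -1/2
S = -5/12
C² = P²·S² = 5/21 ; C = -0.487950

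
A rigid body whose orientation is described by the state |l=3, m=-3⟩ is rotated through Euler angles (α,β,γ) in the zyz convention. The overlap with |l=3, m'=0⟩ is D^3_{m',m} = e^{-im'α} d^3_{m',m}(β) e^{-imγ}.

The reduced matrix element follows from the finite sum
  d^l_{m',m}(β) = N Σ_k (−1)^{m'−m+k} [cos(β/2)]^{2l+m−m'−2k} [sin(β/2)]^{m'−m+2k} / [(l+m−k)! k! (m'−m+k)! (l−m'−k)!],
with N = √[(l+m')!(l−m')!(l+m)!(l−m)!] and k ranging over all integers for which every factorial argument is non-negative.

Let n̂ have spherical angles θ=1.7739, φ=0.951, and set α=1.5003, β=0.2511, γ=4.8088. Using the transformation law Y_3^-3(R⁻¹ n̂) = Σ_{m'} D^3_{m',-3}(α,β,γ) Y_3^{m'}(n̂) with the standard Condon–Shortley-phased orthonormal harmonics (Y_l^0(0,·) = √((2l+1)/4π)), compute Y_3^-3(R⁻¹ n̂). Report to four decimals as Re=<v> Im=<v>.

Re=-0.3948 Im=-0.1347

Need the full column D^3_{m',-3} for m'=−3..3 at α=1.5003, β=0.2511, γ=4.8088.
cos(β/2)=0.992129, sin(β/2)=0.125220
d^3_{-3,-3}: single k=0 term ⇒ +0.953693;  D = +0.950813+0.074069i
d^3_{-2,-3}: single k=0 term ⇒ -0.294843;  D = -0.043548+0.291610i
d^3_{-1,-3}: single k=0 term ⇒ +0.058839;  D = -0.057437-0.012768i
d^3_{0,-3}: single k=0 term ⇒ -0.008575;  D = +0.002446-0.008219i
d^3_{1,-3}: single k=0 term ⇒ +0.000937;  D = +0.000877+0.000330i
d^3_{2,-3}: single k=0 term ⇒ -0.000075;  D = -0.000031+0.000068i
d^3_{3,-3}: single k=0 term ⇒ +0.000004;  D = -0.000003-0.000002i
Y_3^{m'}(θ=1.7739,φ=0.951) and Σ D·Y over m':
  (+0.9508+0.0741i)·(-0.3758-0.1116i)  (-0.0435+0.2916i)·(+0.0643+0.1870i)  (-0.0574-0.0128i)·(-0.1465+0.2052i)  (+0.0024-0.0082i)·(+0.2105+0.0000i)  (+0.0009+0.0003i)·(+0.1465+0.2052i)  (-0.0000+0.0001i)·(+0.0643-0.1870i)  (-0.0000-0.0000i)·(+0.3758-0.1116i)
Y_3^-3(R⁻¹ n̂) = -0.394777-0.134720i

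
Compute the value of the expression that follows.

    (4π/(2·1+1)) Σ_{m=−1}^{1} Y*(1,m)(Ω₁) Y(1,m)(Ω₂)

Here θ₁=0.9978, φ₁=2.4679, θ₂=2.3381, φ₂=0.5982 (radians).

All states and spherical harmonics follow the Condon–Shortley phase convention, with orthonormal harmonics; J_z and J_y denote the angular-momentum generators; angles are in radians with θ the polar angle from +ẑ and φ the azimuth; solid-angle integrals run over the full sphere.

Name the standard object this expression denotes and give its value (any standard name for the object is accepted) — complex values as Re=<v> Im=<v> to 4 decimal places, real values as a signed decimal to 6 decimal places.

Legendre polynomial (addition theorem), -0.554464

This sum is the spherical-harmonic addition theorem: it equals the Legendre polynomial P_l(cos γ) of the angle γ between the two directions.
Expand P_1 via completeness: Σ_{m} conj(Y_{1,m}) at Ω₁ times Y_{1,m} at Ω₂ —
  term(m=-1) = (-0.021260, 0.068994)   from Y*(Ω₁)=(-0.226886, 0.181119), Y(Ω₂)=(0.205498, -0.140046)
  term(m=+0) = (-0.089849, 0.000000)   from Y*(Ω₁)=(0.264897, -0.000000), Y(Ω₂)=(-0.339186, 0.000000)
  term(m=+1) = (-0.021260, -0.068994)   from Y*(Ω₁)=(0.226886, 0.181119), Y(Ω₂)=(-0.205498, -0.140046)
Accumulated sum (-0.132368, 0.000000); after 4π/(2l+1) scaling, (-0.554464, 0.000000) ⇒ P_1 = -0.554464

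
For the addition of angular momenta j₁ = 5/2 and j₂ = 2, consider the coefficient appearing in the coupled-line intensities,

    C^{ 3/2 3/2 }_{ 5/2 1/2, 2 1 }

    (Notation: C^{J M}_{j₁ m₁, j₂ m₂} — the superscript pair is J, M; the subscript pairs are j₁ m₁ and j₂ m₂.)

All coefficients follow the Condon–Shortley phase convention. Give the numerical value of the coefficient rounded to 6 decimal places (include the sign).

triangle: 3!×2!×1!/7! = 12/5040
(j±m)!: 3!×2!×3!×1!×3!×0! = 432
prefactor² = (2J+1)×Δ×N² = 144/35
  k=2: +1/(2!×1!×0!×1!×2!×0!) = 1/4
Σ = 1/4  ⇒  CG² = 144/35×(1/4)² = 9/35
CG = +√(9/35) = +0.507093

+√(9/35) ≈ +0.507093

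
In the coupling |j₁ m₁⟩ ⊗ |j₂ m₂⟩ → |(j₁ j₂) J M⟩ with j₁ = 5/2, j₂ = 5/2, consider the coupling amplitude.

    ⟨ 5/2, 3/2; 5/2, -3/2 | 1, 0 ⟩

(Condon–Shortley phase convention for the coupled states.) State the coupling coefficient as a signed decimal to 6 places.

−√(9/70) ≈ -0.358569

j₁+j₂−J=4  J+j₁−j₂=1  J−j₁+j₂=1  j₁+j₂+J+1=7
(j₁±m₁, j₂±m₂, J±M) = (4,1,1,4,1,1)
P² = 288/35
sum k=0..1:
  [0] +1/24 = 1/24
  [1] −1/6 = -1/6
S = -1/8
C² = P²·S² = 9/70 ; C = -0.358569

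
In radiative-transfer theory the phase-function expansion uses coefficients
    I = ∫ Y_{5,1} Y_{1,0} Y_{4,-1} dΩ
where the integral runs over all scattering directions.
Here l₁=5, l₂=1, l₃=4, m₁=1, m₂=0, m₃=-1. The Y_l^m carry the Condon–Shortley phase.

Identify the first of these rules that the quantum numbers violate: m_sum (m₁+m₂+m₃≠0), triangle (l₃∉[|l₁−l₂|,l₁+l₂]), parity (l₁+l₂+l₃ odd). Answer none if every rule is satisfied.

azimuthal sum: 1 + 0 − 1 = 0  ✓
4 ≤ 4 ≤ 6 (triangle on l)  ✓
L = 5 + 1 + 4 = 10 (even)  ✓

none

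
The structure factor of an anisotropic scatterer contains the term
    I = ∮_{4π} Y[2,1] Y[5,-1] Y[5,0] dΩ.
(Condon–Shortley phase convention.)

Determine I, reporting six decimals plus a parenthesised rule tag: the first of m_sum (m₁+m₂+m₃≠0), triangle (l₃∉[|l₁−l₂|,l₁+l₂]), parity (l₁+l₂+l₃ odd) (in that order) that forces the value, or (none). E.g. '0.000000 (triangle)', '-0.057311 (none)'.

Checks pass: Σm=0; 12 even; l₃=5∈[3,7].
(2·2+1)(2·5+1)(2·5+1) = 605
Δ: 2! 2! 8! / 13! → 1/38610
sum: t=0:+1/2880 t=1:−1/576 t=2:+1/2880 = -1/960
3j²(2 5 5; 0 0 0) = Δ·Π!·Σ² = 10/429  (sign +1)
sum: t=0:+1/1152 t=1:−1/1440 = 1/5760
3j²(2 5 5; 1 -1 0) = Δ·Π!·Σ² = 1/858  (sign -1)
combine: 4πI² = 605·10/429·1/858 = 25/1521
take √, sign -1: I = -0.03616600
No selection rule forces the value: the integral is nonzero (none).

-0.036166 (none)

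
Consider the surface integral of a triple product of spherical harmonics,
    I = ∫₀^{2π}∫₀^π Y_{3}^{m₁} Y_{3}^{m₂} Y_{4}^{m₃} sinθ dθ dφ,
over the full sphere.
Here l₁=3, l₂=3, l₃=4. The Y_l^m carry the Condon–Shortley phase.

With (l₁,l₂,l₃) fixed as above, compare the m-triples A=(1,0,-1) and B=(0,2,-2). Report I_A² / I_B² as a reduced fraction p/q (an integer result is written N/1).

l's match ⇒ only the (l;m) 3-j factors differ between A and B.
A: triangle coeff Δ(3,3,4) = 1/34650; Σ_t [0,2]: t=0:+1/48 t=1:−1/24 t=2:+1/288 = -5/288; (3j)²=5/462 [(3 3 4; 1 0 -1)], sign=+1
B: triangle coeff Δ(3,3,4) = 1/34650; Σ_t [1,2]: t=1:−1/96 t=2:+1/72 = 1/288; (3j)²=1/462 [(3 3 4; 0 2 -2)], sign=+1
I_A²/I_B² = (5/462)/(1/462) = 5/1

5/1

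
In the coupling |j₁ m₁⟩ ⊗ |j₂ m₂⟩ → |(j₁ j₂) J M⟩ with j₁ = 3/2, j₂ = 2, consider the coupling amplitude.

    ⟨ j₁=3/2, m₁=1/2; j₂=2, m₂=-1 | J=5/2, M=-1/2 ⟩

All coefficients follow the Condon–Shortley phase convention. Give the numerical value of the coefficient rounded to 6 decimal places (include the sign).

√[6·1!2!3!/7! · 2!1!1!3!2!3!] = √(72/35)
  +(−1)^0/∏(0,1,1,1,1,2)! = 1/2  (running 1/2)
  +(−1)^1/∏(1,0,0,0,2,3)! = -1/12  (running 5/12)
⟨..|..⟩ = √(72/35)·(5/12) = +0.597614

+0.597614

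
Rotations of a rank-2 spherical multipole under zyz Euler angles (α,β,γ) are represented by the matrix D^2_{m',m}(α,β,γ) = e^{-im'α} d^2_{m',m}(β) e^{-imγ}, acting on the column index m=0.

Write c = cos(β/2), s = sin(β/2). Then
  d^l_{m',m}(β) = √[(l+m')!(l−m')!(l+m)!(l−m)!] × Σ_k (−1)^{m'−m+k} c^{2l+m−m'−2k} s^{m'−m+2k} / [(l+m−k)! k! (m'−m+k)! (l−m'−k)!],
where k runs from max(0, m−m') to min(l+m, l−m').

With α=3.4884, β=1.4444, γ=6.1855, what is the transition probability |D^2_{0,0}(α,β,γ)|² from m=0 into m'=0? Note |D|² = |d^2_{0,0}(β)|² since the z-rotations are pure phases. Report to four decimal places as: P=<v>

Split into d^2_{0,0}(β=1.4444) × two z-phases.
Half-angle: c=0.750353, s=0.661037. N=√(2·2·2·2)=4.000000
k: max(0,(0)−(0))=0 … min(2+(0),2−(0))=2
  k=0: (−1)^0·4.0000/(4)·0.7504^4·0.6610^0 = +0.317003
  k=1: (−1)^1·4.0000/(1)·0.7504^2·0.6610^2 = -0.984109
  k=2: (−1)^2·4.0000/(4)·0.7504^0·0.6610^4 = +0.190943
d^2_{0,0}(1.4444) = +0.317003 -0.984109 +0.190943 = -0.476163
|D^2_{0,0}|² = |d^2_{0,0}(β)|² = (-0.476163)² = 0.226731 (the z-rotation phases have unit modulus)

P=0.2267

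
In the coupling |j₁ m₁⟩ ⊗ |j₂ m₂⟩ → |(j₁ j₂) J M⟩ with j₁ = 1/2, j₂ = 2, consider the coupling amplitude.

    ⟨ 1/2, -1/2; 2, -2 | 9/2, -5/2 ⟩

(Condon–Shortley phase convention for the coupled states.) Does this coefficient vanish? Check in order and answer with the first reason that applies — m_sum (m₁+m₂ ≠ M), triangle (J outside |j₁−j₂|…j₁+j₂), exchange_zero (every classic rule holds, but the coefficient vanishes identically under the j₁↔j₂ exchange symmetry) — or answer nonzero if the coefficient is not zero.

m-sum: m₁+m₂ = -1/2+(-2) = -5/2, M = -5/2  ✓
triangle: need |j₁−j₂| ≤ J ≤ j₁+j₂, i.e. J ∈ [3/2, 5/2]; J = 9/2 is outside ✗ ⇒ coefficient is 0

triangle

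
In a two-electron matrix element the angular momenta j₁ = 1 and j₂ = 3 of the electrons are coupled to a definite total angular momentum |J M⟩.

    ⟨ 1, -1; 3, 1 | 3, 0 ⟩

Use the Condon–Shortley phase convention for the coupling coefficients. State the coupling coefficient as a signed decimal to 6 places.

√[7·1!1!5!/8! · 0!2!4!2!3!3!] = √(72)
  +(−1)^1/∏(1,0,1,3,0,2)! = -1/12  (running -1/12)
⟨..|..⟩ = √(72)·(-1/12) = -0.707107

−√(1/2) = -0.707107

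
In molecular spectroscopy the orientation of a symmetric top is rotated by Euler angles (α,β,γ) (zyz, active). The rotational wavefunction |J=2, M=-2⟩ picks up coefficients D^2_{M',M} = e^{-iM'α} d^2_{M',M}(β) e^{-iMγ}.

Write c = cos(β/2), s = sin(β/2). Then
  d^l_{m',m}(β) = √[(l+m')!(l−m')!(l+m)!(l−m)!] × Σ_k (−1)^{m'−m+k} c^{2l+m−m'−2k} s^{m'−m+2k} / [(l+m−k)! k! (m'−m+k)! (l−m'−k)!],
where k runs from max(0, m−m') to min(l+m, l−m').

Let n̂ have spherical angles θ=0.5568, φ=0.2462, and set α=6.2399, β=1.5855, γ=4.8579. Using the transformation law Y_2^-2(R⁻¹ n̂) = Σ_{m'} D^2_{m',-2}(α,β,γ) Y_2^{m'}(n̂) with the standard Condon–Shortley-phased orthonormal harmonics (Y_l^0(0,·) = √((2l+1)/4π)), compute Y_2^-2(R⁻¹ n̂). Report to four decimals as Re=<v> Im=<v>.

Re=-0.2343 Im=-0.1743

Need the full column D^2_{m',-2} for m'=−2..2 at α=6.2399, β=1.5855, γ=4.8579.
cos(β/2)=0.701889, sin(β/2)=0.712286
d^2_{-2,-2}: single k=0 term ⇒ +0.242702;  D = -0.237648-0.049276i
d^2_{-1,-2}: single k=0 term ⇒ -0.492595;  D = +0.477556+0.120789i
d^2_{0,-2}: single k=0 term ⇒ +0.612240;  D = -0.586496-0.175671i
d^2_{1,-2}: single k=0 term ⇒ -0.507297;  D = +0.479212+0.166452i
d^2_{2,-2}: single k=0 term ⇒ +0.257406;  D = -0.239273-0.094901i
Y_2^{m'}(θ=0.5568,φ=0.2462) and Σ D·Y over m':
  (-0.2376-0.0493i)·(+0.0951-0.0510i)  (+0.4776+0.1208i)·(+0.3361-0.0845i)  (-0.5865-0.1757i)·(+0.3665+0.0000i)  (+0.4792+0.1665i)·(-0.3361-0.0845i)  (-0.2393-0.0949i)·(+0.0951+0.0510i)
Y_2^-2(R⁻¹ n̂) = -0.234273-0.174349i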